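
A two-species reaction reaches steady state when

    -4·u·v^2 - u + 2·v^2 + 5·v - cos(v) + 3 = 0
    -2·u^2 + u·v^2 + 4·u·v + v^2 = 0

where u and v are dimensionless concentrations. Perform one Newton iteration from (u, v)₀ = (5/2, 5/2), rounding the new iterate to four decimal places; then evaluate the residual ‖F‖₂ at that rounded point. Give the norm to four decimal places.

7.6363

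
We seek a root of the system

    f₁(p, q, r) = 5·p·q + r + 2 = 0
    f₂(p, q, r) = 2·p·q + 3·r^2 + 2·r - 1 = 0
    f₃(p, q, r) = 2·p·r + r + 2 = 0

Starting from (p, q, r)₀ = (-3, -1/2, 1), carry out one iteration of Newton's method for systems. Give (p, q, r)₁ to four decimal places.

At (-3, -1/2, 1): F = (10.5000, 7.0000, -3.0000).
Jacobian J = [[5·q, 5·p, 1], [2·q, 2·p, 6·r + 2], [2·r, 0, 2·p + 1]].
At the point, J = [[-2.5000, -15.0000, 1.0000], [-1.0000, -6.0000, 8.0000], [2.0000, 0.0000, -5.0000]] (det J = -228.0000).
Solving J·Δ = −F gives Δ = (0.5789, 0.5789, -0.3684).
Then the next iterate is (p, q, r)₁ = (-2.4211, 0.0789, 0.6316).

(-2.4211, 0.0789, 0.6316)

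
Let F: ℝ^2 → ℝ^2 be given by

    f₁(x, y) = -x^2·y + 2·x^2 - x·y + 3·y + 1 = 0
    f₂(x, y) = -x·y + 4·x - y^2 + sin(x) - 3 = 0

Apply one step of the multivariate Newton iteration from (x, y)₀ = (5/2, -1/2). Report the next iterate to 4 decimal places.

At (5/2, -1/2): F = (16.3750, 8.598472).
Jacobian J = [[-2·x·y + 4·x - y, -x^2 - x + 3], [-y + cos(x) + 4, -x - 2·y]].
At the point, J = [[13.0000, -5.7500], [3.698856, -1.5000]] (det J = 1.768424).
Solving J·Δ = −F gives Δ = (-14.0683, -28.9588).
Then the next iterate is (x, y)₁ = (-11.5683, -29.4588).

(-11.5683, -29.4588)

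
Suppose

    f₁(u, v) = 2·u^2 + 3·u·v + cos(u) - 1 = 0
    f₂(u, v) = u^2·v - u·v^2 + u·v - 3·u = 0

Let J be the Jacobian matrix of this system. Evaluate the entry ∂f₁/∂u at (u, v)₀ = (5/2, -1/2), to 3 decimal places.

∂f₁/∂u = 4·u + 3·v - sin(u).
At (5/2, -1/2) this is 7.902.

7.902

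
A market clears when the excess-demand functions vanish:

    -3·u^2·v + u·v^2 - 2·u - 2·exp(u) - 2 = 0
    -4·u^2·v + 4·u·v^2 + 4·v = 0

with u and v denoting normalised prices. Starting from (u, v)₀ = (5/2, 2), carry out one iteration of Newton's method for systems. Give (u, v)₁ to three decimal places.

At (5/2, 2): F = (-58.86499, -2.000).
Jacobian J = [[-6·u·v + v^2 - 2·exp(u) - 2, -3·u^2 + 2·u·v], [-8·u·v + 4·v^2, -4·u^2 + 8·u·v + 4]].
At the point, J = [[-52.36499, -8.750], [-24.000, 19.000]] (det J = -1204.93477).
Solving J·Δ = −F gives Δ = (-0.943, -1.086).
Then the next iterate is (u, v)₁ = (1.557, 0.914).

(1.557, 0.914)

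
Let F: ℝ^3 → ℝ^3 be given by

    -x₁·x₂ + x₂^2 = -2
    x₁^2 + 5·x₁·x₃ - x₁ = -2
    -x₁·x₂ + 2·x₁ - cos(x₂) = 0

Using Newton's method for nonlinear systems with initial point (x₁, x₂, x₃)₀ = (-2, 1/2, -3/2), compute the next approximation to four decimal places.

(1.4306, -0.0116, -3.4883)

At (-2, 1/2, -3/2): F = (3.2500, 23.0000, -3.877583).
Jacobian J = [[-x₂, -x₁ + 2·x₂, 0], [2·x₁ + 5·x₃ - 1, 0, 5·x₁], [-x₂ + 2, -x₁ + sin(x₂), 0]].
At the point, J = [[-0.5000, 3.0000, 0.0000], [-12.5000, 0.0000, -10.0000], [1.5000, 2.479426, 0.0000]] (det J = -57.397128).
Solving J·Δ = −F gives Δ = (3.4306, -0.5116, -1.9883).
Then the next iterate is (x₁, x₂, x₃)₁ = (1.4306, -0.0116, -3.4883).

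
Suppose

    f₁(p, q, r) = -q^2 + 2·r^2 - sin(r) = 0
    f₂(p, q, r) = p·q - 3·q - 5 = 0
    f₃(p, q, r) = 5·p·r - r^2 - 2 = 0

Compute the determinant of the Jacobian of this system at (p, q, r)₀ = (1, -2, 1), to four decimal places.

J = [[0, -2·q, 4·r - cos(r)], [q, p - 3, 0], [5·r, 0, 5·p - 2·r]].
At the point, J = [[0.0000, 4.0000, 3.459698], [-2.0000, -2.0000, 0.0000], [5.0000, 0.0000, 3.0000]].
det J = 58.5970.

58.5970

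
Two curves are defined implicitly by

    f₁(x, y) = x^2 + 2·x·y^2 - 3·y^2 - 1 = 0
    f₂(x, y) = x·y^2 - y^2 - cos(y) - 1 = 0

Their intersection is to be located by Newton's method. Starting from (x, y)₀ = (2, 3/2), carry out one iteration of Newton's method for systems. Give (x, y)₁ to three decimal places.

(1.359, 1.566)

At (2, 3/2): F = (5.250, 1.17926).
Jacobian J = [[2·x + 2·y^2, 4·x·y - 6·y], [y^2, 2·x·y - 2·y + sin(y)]].
At the point, J = [[8.500, 3.000], [2.250, 3.99749]] (det J = 27.22871).
Solving J·Δ = −F gives Δ = (-0.641, 0.066).
Then the next iterate is (x, y)₁ = (1.359, 1.566).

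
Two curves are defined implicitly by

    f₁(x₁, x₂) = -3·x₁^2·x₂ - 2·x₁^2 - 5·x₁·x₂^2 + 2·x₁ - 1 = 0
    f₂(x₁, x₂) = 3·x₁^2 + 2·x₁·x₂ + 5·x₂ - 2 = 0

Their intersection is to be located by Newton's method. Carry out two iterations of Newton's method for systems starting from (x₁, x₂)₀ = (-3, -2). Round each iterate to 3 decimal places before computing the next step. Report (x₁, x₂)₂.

At (-3, -2): F = (89.000, 27.000).
Jacobian J = [[-6·x₁·x₂ - 4·x₁ - 5·x₂^2 + 2, -3·x₁^2 - 10·x₁·x₂], [6·x₁ + 2·x₂, 2·x₁ + 5]].
At the point, J = [[-42.000, -87.000], [-22.000, -1.000]] (det J = -1872.000).
Solving J·Δ = −F gives Δ = (1.207, 0.440).
Then the next iterate is (x₁, x₂)₁ = (-1.793, -1.560).
Round to (-1.793, -1.560) and repeat: F = (25.84702, 5.43871), J = [[-19.77848, -37.61535], [-13.878, 1.414]].
Δ = (0.438, 0.457), so (x₁, x₂)₂ = (-1.355, -1.103).

(-1.355, -1.103)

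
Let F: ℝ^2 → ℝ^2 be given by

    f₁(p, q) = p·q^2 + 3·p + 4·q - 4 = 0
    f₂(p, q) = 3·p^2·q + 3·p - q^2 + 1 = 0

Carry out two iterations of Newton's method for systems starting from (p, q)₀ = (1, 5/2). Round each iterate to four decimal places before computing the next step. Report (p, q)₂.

(0.1747, 0.9182)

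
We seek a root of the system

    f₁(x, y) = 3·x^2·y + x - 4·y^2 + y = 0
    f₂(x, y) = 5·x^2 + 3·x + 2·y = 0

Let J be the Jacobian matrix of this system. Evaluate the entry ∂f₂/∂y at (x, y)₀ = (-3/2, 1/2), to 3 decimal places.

2.000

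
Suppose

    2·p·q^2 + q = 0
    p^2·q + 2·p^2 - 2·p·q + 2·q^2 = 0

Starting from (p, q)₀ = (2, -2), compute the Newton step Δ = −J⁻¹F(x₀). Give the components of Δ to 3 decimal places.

(32.000, 18.000)

At (2, -2): F = (14.000, 16.000).
Jacobian J = [[2·q^2, 4·p·q + 1], [2·p·q + 4·p - 2·q, p^2 - 2·p + 4·q]].
At the point, J = [[8.000, -15.000], [4.000, -8.000]] (det J = -4.000).
Solving J·Δ = −F gives Δ = (32.000, 18.000).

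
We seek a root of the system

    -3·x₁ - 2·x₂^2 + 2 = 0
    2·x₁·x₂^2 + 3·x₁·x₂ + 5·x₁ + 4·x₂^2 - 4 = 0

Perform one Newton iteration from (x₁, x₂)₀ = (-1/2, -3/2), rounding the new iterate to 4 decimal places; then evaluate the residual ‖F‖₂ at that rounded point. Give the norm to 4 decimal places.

At (-1/2, -3/2): F = (-1.0000, 2.5000).
Jacobian J = [[-3, -4·x₂], [2·x₂^2 + 3·x₂ + 5, 4·x₁·x₂ + 3·x₁ + 8·x₂]].
At the point, J = [[-3.0000, 6.0000], [5.0000, -10.5000]] (det J = 1.5000).
Solving J·Δ = −F gives Δ = (3.0000, 1.6667).
Then the next iterate is (x₁, x₂)₁ = (2.5000, 0.1667).
Re-evaluating at (2.5000, 0.1667): F = (-5.555578, 10.000350), so ‖F‖₂ = 11.4399.

11.4399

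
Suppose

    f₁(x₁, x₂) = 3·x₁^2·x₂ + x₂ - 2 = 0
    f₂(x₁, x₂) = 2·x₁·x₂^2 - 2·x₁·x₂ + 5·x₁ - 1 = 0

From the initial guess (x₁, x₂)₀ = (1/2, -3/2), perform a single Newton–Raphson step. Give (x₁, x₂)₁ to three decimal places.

At (1/2, -3/2): F = (-4.625, 5.250).
Jacobian J = [[6·x₁·x₂, 3·x₁^2 + 1], [2·x₂^2 - 2·x₂ + 5, 4·x₁·x₂ - 2·x₁]].
At the point, J = [[-4.500, 1.750], [12.500, -4.000]] (det J = -3.875).
Solving J·Δ = −F gives Δ = (2.403, 8.823).
Then the next iterate is (x₁, x₂)₁ = (2.903, 7.323).

(2.903, 7.323)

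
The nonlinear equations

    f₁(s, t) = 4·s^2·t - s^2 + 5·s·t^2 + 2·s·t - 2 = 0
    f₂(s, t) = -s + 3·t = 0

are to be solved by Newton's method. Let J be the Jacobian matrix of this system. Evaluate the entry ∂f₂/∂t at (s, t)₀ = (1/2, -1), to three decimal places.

3.000

∂f₂/∂t = 3.
At (1/2, -1) this is 3.000.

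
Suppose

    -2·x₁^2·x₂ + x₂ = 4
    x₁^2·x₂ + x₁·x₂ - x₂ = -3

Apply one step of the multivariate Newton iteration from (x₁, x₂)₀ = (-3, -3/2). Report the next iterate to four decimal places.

At (-3, -3/2): F = (21.5000, -4.5000).
Jacobian J = [[-4·x₁·x₂, -2·x₁^2 + 1], [2·x₁·x₂ + x₂, x₁^2 + x₁ - 1]].
At the point, J = [[-18.0000, -17.0000], [7.5000, 5.0000]] (det J = 37.5000).
Solving J·Δ = −F gives Δ = (-0.8267, 2.1400).
Then the next iterate is (x₁, x₂)₁ = (-3.8267, 0.6400).

(-3.8267, 0.6400)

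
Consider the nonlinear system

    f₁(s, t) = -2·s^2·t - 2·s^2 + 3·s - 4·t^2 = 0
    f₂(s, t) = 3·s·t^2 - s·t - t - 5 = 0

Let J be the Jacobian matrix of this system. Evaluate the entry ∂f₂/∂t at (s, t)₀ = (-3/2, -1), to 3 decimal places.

9.500

∂f₂/∂t = 6·s·t - s - 1.
At (-3/2, -1) this is 9.500.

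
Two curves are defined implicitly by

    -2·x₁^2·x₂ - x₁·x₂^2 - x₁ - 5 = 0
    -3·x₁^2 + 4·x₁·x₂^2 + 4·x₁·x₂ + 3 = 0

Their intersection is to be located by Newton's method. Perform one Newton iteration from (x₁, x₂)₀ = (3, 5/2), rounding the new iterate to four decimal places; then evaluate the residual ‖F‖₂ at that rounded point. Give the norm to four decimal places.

At (3, 5/2): F = (-71.7500, 81.0000).
Jacobian J = [[-4·x₁·x₂ - x₂^2 - 1, -2·x₁^2 - 2·x₁·x₂], [-6·x₁ + 4·x₂^2 + 4·x₂, 8·x₁·x₂ + 4·x₁]].
At the point, J = [[-37.2500, -33.0000], [17.0000, 72.0000]] (det J = -2121.0000).
Solving J·Δ = −F gives Δ = (-1.1754, -0.8475).
Then the next iterate is (x₁, x₂)₁ = (1.8246, 1.6525).
Re-evaluating at (1.8246, 1.6525): F = (-22.810029, 25.003262), so ‖F‖₂ = 33.8447.

33.8447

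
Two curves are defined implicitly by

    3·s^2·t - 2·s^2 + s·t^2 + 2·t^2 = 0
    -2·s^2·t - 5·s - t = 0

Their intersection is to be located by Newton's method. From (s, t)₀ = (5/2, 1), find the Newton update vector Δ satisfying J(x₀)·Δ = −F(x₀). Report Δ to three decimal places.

(-1.719, -0.016)

At (5/2, 1): F = (10.750, -26.000).
Jacobian J = [[6·s·t - 4·s + t^2, 3·s^2 + 2·s·t + 4·t], [-4·s·t - 5, -2·s^2 - 1]].
At the point, J = [[6.000, 27.750], [-15.000, -13.500]] (det J = 335.250).
Solving J·Δ = −F gives Δ = (-1.719, -0.016).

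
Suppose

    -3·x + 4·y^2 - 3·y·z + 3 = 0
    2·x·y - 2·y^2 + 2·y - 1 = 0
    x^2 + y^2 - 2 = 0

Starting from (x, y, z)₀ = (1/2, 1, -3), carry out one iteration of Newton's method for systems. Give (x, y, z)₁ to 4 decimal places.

At (1/2, 1, -3): F = (14.5000, 0.0000, -0.7500).
Jacobian J = [[-3, 8·y - 3·z, -3·y], [2·y, 2·x - 4·y + 2, 0], [2·x, 2·y, 0]].
At the point, J = [[-3.0000, 17.0000, -3.0000], [2.0000, -1.0000, 0.0000], [1.0000, 2.0000, 0.0000]] (det J = -15.0000).
Solving J·Δ = −F gives Δ = (0.1500, 0.3000, 6.3833).
Then the next iterate is (x, y, z)₁ = (0.6500, 1.3000, 3.3833).

(0.6500, 1.3000, 3.3833)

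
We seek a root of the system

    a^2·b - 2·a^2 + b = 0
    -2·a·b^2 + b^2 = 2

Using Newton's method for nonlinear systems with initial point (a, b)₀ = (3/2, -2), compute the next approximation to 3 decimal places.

At (3/2, -2): F = (-11.000, -10.000).
Jacobian J = [[2·a·b - 4·a, a^2 + 1], [-2·b^2, -4·a·b + 2·b]].
At the point, J = [[-12.000, 3.250], [-8.000, 8.000]] (det J = -70.000).
Solving J·Δ = −F gives Δ = (-0.793, 0.457).
Then the next iterate is (a, b)₁ = (0.707, -1.543).

(0.707, -1.543)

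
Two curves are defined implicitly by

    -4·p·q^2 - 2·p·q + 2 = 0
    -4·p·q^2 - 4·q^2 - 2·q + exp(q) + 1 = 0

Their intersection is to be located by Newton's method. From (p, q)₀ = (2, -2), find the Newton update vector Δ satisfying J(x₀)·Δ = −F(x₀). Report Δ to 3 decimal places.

At (2, -2): F = (-22.000, -42.86466).
Jacobian J = [[-4·q^2 - 2·q, -8·p·q - 2·p], [-4·q^2, -8·p·q - 8·q + exp(q) - 2]].
At the point, J = [[-12.000, 28.000], [-16.000, 46.13534]] (det J = -105.62402).
Solving J·Δ = −F gives Δ = (1.754, 1.537).

(1.754, 1.537)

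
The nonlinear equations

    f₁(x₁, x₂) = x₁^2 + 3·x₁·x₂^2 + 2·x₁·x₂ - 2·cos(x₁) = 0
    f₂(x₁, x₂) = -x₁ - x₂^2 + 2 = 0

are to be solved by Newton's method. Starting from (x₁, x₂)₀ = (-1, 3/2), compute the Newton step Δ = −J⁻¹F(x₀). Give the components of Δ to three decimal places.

(1.292, -0.181)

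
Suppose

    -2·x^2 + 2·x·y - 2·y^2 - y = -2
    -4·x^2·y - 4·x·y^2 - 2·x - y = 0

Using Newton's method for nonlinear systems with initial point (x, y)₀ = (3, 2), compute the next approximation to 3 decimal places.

At (3, 2): F = (-14.000, -128.000).
Jacobian J = [[-4·x + 2·y, 2·x - 4·y - 1], [-8·x·y - 4·y^2 - 2, -4·x^2 - 8·x·y - 1]].
At the point, J = [[-8.000, -3.000], [-66.000, -85.000]] (det J = 482.000).
Solving J·Δ = −F gives Δ = (-1.672, -0.207).
Then the next iterate is (x, y)₁ = (1.328, 1.793).

(1.328, 1.793)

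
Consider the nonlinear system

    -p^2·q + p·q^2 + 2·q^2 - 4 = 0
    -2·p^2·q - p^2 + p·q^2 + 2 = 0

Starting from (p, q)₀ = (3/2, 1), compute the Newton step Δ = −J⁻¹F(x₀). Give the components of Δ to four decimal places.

At (3/2, 1): F = (-2.7500, -3.2500).
Jacobian J = [[-2·p·q + q^2, -p^2 + 2·p·q + 4·q], [-4·p·q - 2·p + q^2, -2·p^2 + 2·p·q]].
At the point, J = [[-2.0000, 4.7500], [-8.0000, -1.5000]] (det J = 41.0000).
Solving J·Δ = −F gives Δ = (-0.4771, 0.3780).

(-0.4771, 0.3780)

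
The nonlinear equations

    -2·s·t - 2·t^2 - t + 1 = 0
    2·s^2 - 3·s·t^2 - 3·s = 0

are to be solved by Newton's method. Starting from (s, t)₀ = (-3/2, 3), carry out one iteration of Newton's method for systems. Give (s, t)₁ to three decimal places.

At (-3/2, 3): F = (-11.000, 49.500).
Jacobian J = [[-2·t, -2·s - 4·t - 1], [4·s - 3·t^2 - 3, -6·s·t]].
At the point, J = [[-6.000, -10.000], [-36.000, 27.000]] (det J = -522.000).
Solving J·Δ = −F gives Δ = (0.379, -1.328).
Then the next iterate is (s, t)₁ = (-1.121, 1.672).

(-1.121, 1.672)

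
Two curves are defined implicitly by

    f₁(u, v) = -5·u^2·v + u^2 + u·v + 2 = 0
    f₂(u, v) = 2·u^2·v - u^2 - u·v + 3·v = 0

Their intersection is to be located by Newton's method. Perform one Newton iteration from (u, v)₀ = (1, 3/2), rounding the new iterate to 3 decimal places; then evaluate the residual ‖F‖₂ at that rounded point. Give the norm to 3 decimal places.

At (1, 3/2): F = (-3.000, 5.000).
Jacobian J = [[-10·u·v + 2·u + v, -5·u^2 + u], [4·u·v - 2·u - v, 2·u^2 - u + 3]].
At the point, J = [[-11.500, -4.000], [2.500, 4.000]] (det J = -36.000).
Solving J·Δ = −F gives Δ = (0.222, -1.389).
Then the next iterate is (u, v)₁ = (1.222, 0.111).
Re-evaluating at (1.222, 0.111): F = (2.80015, -0.96442), so ‖F‖₂ = 2.962.

2.962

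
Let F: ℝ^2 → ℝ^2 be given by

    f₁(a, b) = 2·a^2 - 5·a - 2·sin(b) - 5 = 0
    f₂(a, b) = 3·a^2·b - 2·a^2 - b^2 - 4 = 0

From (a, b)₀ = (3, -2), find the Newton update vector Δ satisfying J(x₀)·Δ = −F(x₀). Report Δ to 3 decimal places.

At (3, -2): F = (-0.18141, -80.000).
Jacobian J = [[4·a - 5, -2·cos(b)], [6·a·b - 4·a, 3·a^2 - 2·b]].
At the point, J = [[7.000, 0.83229], [-48.000, 31.000]] (det J = 256.95010).
Solving J·Δ = −F gives Δ = (-0.237, 2.213).

(-0.237, 2.213)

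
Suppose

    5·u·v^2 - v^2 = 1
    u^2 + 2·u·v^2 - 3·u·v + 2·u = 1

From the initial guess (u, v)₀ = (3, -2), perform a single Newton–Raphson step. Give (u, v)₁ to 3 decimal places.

(0.691, -1.843)

At (3, -2): F = (55.000, 56.000).
Jacobian J = [[5·v^2, 10·u·v - 2·v], [2·u + 2·v^2 - 3·v + 2, 4·u·v - 3·u]].
At the point, J = [[20.000, -56.000], [22.000, -33.000]] (det J = 572.000).
Solving J·Δ = −F gives Δ = (-2.309, 0.157).
Then the next iterate is (u, v)₁ = (0.691, -1.843).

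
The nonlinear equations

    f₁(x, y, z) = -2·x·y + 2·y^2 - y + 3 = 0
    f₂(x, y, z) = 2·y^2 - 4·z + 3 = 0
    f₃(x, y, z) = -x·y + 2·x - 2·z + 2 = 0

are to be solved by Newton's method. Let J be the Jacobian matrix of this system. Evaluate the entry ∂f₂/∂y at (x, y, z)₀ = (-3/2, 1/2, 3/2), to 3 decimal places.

2.000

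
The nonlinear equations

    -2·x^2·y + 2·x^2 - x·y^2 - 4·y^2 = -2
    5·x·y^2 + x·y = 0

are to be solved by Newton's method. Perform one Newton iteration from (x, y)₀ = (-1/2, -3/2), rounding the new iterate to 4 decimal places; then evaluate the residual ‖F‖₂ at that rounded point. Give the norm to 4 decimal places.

1.5831

At (-1/2, -3/2): F = (-4.6250, -4.8750).
Jacobian J = [[-4·x·y + 4·x - y^2, -2·x^2 - 2·x·y - 8·y], [5·y^2 + y, 10·x·y + x]].
At the point, J = [[-7.2500, 10.0000], [9.7500, 7.0000]] (det J = -148.2500).
Solving J·Δ = −F gives Δ = (0.1105, 0.5426).
Then the next iterate is (x, y)₁ = (-0.3895, -0.9574).
Re-evaluating at (-0.3895, -0.9574): F = (-0.715522, -1.412200), so ‖F‖₂ = 1.5831.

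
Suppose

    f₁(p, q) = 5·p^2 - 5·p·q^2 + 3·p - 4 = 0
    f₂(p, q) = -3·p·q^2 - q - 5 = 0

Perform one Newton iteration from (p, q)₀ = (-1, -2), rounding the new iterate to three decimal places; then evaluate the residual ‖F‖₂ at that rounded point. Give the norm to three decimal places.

4.011

At (-1, -2): F = (18.000, 9.000).
Jacobian J = [[10·p - 5·q^2 + 3, -10·p·q], [-3·q^2, -6·p·q - 1]].
At the point, J = [[-27.000, -20.000], [-12.000, -13.000]] (det J = 111.000).
Solving J·Δ = −F gives Δ = (0.486, 0.243).
Then the next iterate is (p, q)₁ = (-0.514, -1.757).
Re-evaluating at (-0.514, -1.757): F = (3.71270, 1.51723), so ‖F‖₂ = 4.011.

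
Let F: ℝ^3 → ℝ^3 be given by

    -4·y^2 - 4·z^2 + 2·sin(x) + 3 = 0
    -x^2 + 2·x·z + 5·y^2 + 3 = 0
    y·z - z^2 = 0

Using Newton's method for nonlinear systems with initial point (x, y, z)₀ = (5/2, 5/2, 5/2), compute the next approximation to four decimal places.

At (5/2, 5/2, 5/2): F = (-45.803056, 40.5000, 0.0000).
Jacobian J = [[2·cos(x), -8·y, -8·z], [-2·x + 2·z, 10·y, 2·x], [0, z, y - 2·z]].
At the point, J = [[-1.602287, -20.0000, -20.0000], [0.0000, 25.0000, 5.0000], [0.0000, 2.5000, -2.5000]] (det J = 120.171542).
Solving J·Δ = −F gives Δ = (5.1158, -1.3500, -1.3500).
Then the next iterate is (x, y, z)₁ = (7.6158, 1.1500, 1.1500).

(7.6158, 1.1500, 1.1500)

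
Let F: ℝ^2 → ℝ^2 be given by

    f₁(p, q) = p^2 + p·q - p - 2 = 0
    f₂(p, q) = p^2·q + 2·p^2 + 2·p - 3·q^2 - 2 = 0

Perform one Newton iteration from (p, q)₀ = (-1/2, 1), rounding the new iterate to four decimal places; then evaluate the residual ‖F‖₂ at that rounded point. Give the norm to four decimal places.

3.8075

At (-1/2, 1): F = (-1.7500, -5.2500).
Jacobian J = [[2·p + q - 1, p], [2·p·q + 4·p + 2, p^2 - 6·q]].
At the point, J = [[-1.0000, -0.5000], [-1.0000, -5.7500]] (det J = 5.2500).
Solving J·Δ = −F gives Δ = (-1.4167, -0.6667).
Then the next iterate is (p, q)₁ = (-1.9167, 0.3333).
Re-evaluating at (-1.9167, 0.3333): F = (2.951603, 2.405268), so ‖F‖₂ = 3.8075.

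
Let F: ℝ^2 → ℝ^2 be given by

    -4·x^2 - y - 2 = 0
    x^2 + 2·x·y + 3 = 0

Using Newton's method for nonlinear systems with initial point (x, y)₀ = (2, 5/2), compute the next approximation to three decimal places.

(0.818, 0.909)

At (2, 5/2): F = (-20.500, 17.000).
Jacobian J = [[-8·x, -1], [2·x + 2·y, 2·x]].
At the point, J = [[-16.000, -1.000], [9.000, 4.000]] (det J = -55.000).
Solving J·Δ = −F gives Δ = (-1.182, -1.591).
Then the next iterate is (x, y)₁ = (0.818, 0.909).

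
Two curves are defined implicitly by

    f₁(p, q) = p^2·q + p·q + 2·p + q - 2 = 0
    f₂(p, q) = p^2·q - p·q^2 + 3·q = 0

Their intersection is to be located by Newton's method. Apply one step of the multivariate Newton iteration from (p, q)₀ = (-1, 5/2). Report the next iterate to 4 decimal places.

(3.4074, 6.2037)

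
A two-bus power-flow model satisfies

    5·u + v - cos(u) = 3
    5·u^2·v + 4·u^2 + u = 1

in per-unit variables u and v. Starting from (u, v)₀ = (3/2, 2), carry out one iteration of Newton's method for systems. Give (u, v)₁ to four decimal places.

(-0.1480, 5.4545)

At (3/2, 2): F = (6.429263, 32.0000).
Jacobian J = [[sin(u) + 5, 1], [10·u·v + 8·u + 1, 5·u^2]].
At the point, J = [[5.997495, 1.0000], [43.0000, 11.2500]] (det J = 24.471819).
Solving J·Δ = −F gives Δ = (-1.6480, 3.4545).
Then the next iterate is (u, v)₁ = (-0.1480, 5.4545).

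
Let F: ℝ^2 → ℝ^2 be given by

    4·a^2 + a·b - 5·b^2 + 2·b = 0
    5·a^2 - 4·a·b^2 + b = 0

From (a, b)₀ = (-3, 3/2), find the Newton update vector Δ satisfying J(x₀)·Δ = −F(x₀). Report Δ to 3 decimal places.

(1.398, -0.513)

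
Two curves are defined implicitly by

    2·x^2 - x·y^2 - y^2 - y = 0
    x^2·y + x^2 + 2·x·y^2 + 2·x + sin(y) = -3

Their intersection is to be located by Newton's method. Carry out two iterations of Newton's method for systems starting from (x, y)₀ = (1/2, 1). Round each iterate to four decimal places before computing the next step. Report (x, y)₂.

(-2.7915, 1.9448)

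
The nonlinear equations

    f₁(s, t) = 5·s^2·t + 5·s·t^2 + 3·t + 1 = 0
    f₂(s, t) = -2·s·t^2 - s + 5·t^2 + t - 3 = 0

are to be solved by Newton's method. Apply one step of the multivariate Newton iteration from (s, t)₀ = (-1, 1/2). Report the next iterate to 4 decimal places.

At (-1, 1/2): F = (3.7500, 0.2500).
Jacobian J = [[10·s·t + 5·t^2, 5·s^2 + 10·s·t + 3], [-2·t^2 - 1, -4·s·t + 10·t + 1]].
At the point, J = [[-3.7500, 3.0000], [-1.5000, 8.0000]] (det J = -25.5000).
Solving J·Δ = −F gives Δ = (1.1471, 0.1838).
Then the next iterate is (s, t)₁ = (0.1471, 0.6838).

(0.1471, 0.6838)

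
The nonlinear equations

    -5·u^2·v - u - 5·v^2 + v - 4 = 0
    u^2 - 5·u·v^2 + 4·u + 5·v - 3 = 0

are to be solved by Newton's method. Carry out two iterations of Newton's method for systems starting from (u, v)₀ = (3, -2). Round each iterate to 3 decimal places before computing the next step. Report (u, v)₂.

At (3, -2): F = (61.000, -52.000).
Jacobian J = [[-10·u·v - 1, -5·u^2 - 10·v + 1], [2·u - 5·v^2 + 4, -10·u·v + 5]].
At the point, J = [[59.000, -24.000], [-10.000, 65.000]] (det J = 3595.000).
Solving J·Δ = −F gives Δ = (-0.756, 0.684).
Then the next iterate is (u, v)₁ = (2.244, -1.316).
Round to (2.244, -1.316) and repeat: F = (16.91455, -14.99989), J = [[28.53104, -11.01768], [-0.17128, 34.53104]].
Δ = (-0.426, 0.432), so (u, v)₂ = (1.818, -0.884).

(1.818, -0.884)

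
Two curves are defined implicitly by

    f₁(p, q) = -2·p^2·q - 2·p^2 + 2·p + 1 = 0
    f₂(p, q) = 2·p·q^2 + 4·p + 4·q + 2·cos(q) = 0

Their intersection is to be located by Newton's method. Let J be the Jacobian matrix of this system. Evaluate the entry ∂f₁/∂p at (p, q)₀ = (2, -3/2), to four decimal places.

∂f₁/∂p = -4·p·q - 4·p + 2.
At (2, -3/2) this is 6.0000.

6.0000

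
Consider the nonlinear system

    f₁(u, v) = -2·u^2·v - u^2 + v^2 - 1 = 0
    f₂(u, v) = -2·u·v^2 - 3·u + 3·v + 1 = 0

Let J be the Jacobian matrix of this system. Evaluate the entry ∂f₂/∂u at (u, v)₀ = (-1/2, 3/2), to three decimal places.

∂f₂/∂u = -2·v^2 - 3.
At (-1/2, 3/2) this is -7.500.

-7.500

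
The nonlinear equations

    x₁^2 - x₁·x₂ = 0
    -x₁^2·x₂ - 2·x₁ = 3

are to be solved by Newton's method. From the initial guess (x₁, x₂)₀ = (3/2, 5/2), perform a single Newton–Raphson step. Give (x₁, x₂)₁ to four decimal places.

(0.5854, 1.1951)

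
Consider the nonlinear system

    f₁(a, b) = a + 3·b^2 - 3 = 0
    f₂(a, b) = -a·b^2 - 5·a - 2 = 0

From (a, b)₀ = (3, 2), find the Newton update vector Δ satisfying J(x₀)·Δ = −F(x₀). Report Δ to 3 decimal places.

At (3, 2): F = (12.000, -29.000).
Jacobian J = [[1, 6·b], [-b^2 - 5, -2·a·b]].
At the point, J = [[1.000, 12.000], [-9.000, -12.000]] (det J = 96.000).
Solving J·Δ = −F gives Δ = (-2.125, -0.823).

(-2.125, -0.823)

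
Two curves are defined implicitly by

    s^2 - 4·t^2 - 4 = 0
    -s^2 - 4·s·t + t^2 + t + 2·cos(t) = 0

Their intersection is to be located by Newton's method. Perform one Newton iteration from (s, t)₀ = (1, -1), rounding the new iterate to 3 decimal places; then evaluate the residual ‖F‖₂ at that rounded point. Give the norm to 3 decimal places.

4.031

At (1, -1): F = (-7.000, 4.08060).
Jacobian J = [[2·s, -8·t], [-2·s - 4·t, -4·s + 2·t - 2·sin(t) + 1]].
At the point, J = [[2.000, 8.000], [2.000, -3.31706]] (det J = -22.63412).
Solving J·Δ = −F gives Δ = (-0.416, 0.979).
Then the next iterate is (s, t)₁ = (0.584, -0.021).
Re-evaluating at (0.584, -0.021): F = (-3.66071, 1.68700), so ‖F‖₂ = 4.031.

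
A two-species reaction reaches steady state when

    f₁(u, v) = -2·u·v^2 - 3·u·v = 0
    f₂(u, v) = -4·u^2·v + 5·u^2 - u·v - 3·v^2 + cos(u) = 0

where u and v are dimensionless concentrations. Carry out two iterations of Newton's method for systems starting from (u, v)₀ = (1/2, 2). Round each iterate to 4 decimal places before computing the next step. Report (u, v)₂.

(0.1730, 0.7237)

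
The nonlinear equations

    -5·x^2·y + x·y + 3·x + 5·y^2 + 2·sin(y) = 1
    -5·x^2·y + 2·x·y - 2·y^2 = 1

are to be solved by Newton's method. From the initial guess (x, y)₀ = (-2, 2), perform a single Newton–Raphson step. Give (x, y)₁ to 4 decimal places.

(-1.4128, 1.0261)

At (-2, 2): F = (-29.181405, -57.0000).
Jacobian J = [[-10·x·y + y + 3, -5·x^2 + x + 10·y + 2·cos(y)], [-10·x·y + 2·y, -5·x^2 + 2·x - 4·y]].
At the point, J = [[45.0000, -2.832294], [44.0000, -32.0000]] (det J = -1315.379078).
Solving J·Δ = −F gives Δ = (0.5872, -0.9739).
Then the next iterate is (x, y)₁ = (-1.4128, 1.0261).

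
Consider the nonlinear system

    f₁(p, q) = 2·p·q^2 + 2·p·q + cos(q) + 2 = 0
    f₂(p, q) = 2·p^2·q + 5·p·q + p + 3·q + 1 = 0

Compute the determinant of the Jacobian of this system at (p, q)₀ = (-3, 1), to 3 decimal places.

J = [[2·q^2 + 2·q, 4·p·q + 2·p - sin(q)], [4·p·q + 5·q + 1, 2·p^2 + 5·p + 3]].
At the point, J = [[4.000, -18.84147], [-6.000, 6.000]].
det J = -89.049.

-89.049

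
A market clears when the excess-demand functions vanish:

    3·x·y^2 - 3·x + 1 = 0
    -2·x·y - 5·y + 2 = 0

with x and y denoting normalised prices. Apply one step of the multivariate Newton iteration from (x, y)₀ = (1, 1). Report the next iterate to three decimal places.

(-0.917, 0.833)

At (1, 1): F = (1.000, -5.000).
Jacobian J = [[3·y^2 - 3, 6·x·y], [-2·y, -2·x - 5]].
At the point, J = [[0.000, 6.000], [-2.000, -7.000]] (det J = 12.000).
Solving J·Δ = −F gives Δ = (-1.917, -0.167).
Then the next iterate is (x, y)₁ = (-0.917, 0.833).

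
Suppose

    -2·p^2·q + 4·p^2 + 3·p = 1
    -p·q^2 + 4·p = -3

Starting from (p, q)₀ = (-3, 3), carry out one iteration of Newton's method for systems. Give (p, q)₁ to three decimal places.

(-2.000, 2.278)

At (-3, 3): F = (-28.000, 18.000).
Jacobian J = [[-4·p·q + 8·p + 3, -2·p^2], [-q^2 + 4, -2·p·q]].
At the point, J = [[15.000, -18.000], [-5.000, 18.000]] (det J = 180.000).
Solving J·Δ = −F gives Δ = (1.000, -0.722).
Then the next iterate is (p, q)₁ = (-2.000, 2.278).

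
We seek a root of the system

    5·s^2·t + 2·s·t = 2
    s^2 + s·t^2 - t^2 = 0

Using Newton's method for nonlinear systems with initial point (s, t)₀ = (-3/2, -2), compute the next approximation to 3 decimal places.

(-1.019, -1.273)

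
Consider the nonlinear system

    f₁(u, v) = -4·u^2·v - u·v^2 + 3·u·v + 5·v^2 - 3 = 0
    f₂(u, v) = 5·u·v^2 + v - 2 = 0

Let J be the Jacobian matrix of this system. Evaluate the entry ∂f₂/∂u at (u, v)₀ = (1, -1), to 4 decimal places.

∂f₂/∂u = 5·v^2.
At (1, -1) this is 5.0000.

5.0000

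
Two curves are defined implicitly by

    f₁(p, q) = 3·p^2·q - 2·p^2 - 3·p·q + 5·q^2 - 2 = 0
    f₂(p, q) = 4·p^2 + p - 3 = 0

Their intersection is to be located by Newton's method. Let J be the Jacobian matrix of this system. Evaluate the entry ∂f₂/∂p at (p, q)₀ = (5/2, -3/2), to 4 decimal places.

∂f₂/∂p = 8·p + 1.
At (5/2, -3/2) this is 21.0000.

21.0000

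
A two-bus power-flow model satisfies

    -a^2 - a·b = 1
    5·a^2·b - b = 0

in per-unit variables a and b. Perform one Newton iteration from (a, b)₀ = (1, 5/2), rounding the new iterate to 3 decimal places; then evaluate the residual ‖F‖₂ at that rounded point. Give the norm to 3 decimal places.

157.177

At (1, 5/2): F = (-4.500, 10.000).
Jacobian J = [[-2·a - b, -a], [10·a·b, 5·a^2 - 1]].
At the point, J = [[-4.500, -1.000], [25.000, 4.000]] (det J = 7.000).
Solving J·Δ = −F gives Δ = (1.143, -9.643).
Then the next iterate is (a, b)₁ = (2.143, -7.143).
Re-evaluating at (2.143, -7.143): F = (9.715, -156.87632), so ‖F‖₂ = 157.177.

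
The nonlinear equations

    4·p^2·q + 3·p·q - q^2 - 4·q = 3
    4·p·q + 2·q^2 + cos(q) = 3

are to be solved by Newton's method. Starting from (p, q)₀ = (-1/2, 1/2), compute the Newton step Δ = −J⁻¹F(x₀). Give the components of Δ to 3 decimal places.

(1.049, -1.095)

At (-1/2, 1/2): F = (-5.500, -2.62242).
Jacobian J = [[8·p·q + 3·q, 4·p^2 + 3·p - 2·q - 4], [4·q, 4·p + 4·q - sin(q)]].
At the point, J = [[-0.500, -5.500], [2.000, -0.47943]] (det J = 11.23971).
Solving J·Δ = −F gives Δ = (1.049, -1.095).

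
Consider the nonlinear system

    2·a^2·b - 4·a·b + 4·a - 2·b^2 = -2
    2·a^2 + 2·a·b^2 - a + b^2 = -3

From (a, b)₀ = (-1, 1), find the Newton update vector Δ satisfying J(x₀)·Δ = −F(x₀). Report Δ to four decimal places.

(1.0000, 1.0000)

At (-1, 1): F = (2.0000, 5.0000).
Jacobian J = [[4·a·b - 4·b + 4, 2·a^2 - 4·a - 4·b], [4·a + 2·b^2 - 1, 4·a·b + 2·b]].
At the point, J = [[-4.0000, 2.0000], [-3.0000, -2.0000]] (det J = 14.0000).
Solving J·Δ = −F gives Δ = (1.0000, 1.0000).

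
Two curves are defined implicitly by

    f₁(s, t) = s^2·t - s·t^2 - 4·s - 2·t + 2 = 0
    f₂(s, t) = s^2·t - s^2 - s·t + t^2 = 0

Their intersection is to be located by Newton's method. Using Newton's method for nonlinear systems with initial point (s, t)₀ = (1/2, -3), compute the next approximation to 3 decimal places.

(0.664, -1.506)

At (1/2, -3): F = (0.750, 9.500).
Jacobian J = [[2·s·t - t^2 - 4, s^2 - 2·s·t - 2], [2·s·t - 2·s - t, s^2 - s + 2·t]].
At the point, J = [[-16.000, 1.250], [-1.000, -6.250]] (det J = 101.250).
Solving J·Δ = −F gives Δ = (0.164, 1.494).
Then the next iterate is (s, t)₁ = (0.664, -1.506).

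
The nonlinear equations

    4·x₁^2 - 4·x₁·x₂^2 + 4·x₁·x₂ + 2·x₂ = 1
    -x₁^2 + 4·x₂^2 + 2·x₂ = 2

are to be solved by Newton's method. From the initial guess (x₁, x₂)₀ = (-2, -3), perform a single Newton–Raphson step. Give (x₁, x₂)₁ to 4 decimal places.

At (-2, -3): F = (105.0000, 24.0000).
Jacobian J = [[8·x₁ - 4·x₂^2 + 4·x₂, -8·x₁·x₂ + 4·x₁ + 2], [-2·x₁, 8·x₂ + 2]].
At the point, J = [[-64.0000, -54.0000], [4.0000, -22.0000]] (det J = 1624.0000).
Solving J·Δ = −F gives Δ = (0.6244, 1.2044).
Then the next iterate is (x₁, x₂)₁ = (-1.3756, -1.7956).

(-1.3756, -1.7956)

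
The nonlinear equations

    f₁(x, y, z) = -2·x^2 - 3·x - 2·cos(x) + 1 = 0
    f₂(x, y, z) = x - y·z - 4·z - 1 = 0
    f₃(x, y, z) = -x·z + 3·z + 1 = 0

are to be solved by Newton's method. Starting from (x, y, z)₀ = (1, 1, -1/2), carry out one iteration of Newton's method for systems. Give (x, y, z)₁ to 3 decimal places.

At (1, 1, -1/2): F = (-5.08060, 2.500, 0.000).
Jacobian J = [[-4·x + 2·sin(x) - 3, 0, 0], [1, -z, -y - 4], [-z, 0, -x + 3]].
At the point, J = [[-5.31706, 0.000, 0.000], [1.000, 0.500, -5.000], [0.500, 0.000, 2.000]] (det J = -5.31706).
Solving J·Δ = −F gives Δ = (-0.956, -0.700, 0.239).
Then the next iterate is (x, y, z)₁ = (0.044, 0.300, -0.261).

(0.044, 0.300, -0.261)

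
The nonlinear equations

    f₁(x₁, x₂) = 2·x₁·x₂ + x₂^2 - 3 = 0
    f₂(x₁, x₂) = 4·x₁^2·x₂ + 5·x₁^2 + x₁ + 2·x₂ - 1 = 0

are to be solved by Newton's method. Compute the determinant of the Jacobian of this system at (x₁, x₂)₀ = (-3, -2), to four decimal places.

38.0000

J = [[2·x₂, 2·x₁ + 2·x₂], [8·x₁·x₂ + 10·x₁ + 1, 4·x₁^2 + 2]].
At the point, J = [[-4.0000, -10.0000], [19.0000, 38.0000]].
det J = 38.0000.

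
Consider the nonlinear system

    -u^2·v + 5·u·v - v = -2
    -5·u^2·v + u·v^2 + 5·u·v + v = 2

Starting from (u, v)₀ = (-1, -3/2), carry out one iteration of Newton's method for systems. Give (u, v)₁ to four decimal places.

(-1.1302, 0.4810)

At (-1, -3/2): F = (12.5000, 9.2500).
Jacobian J = [[-2·u·v + 5·v, -u^2 + 5·u - 1], [-10·u·v + v^2 + 5·v, -5·u^2 + 2·u·v + 5·u + 1]].
At the point, J = [[-10.5000, -7.0000], [-20.2500, -6.0000]] (det J = -78.7500).
Solving J·Δ = −F gives Δ = (-0.1302, 1.9810).
Then the next iterate is (u, v)₁ = (-1.1302, 0.4810).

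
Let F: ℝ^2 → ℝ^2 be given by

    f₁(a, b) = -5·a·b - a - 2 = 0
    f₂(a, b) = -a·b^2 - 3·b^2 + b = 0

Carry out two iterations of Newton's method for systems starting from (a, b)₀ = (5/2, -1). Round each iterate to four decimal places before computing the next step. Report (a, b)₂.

(3.9457, -0.1303)

At (5/2, -1): F = (8.0000, -6.5000).
Jacobian J = [[-5·b - 1, -5·a], [-b^2, -2·a·b - 6·b + 1]].
At the point, J = [[4.0000, -12.5000], [-1.0000, 12.0000]] (det J = 35.5000).
Solving J·Δ = −F gives Δ = (-0.4155, 0.5070).
Then the next iterate is (a, b)₁ = (2.0845, -0.4930).
Round to (2.0845, -0.4930) and repeat: F = (1.053792, -1.728783), J = [[1.4650, -10.4225], [-0.243049, 6.013317]].
Δ = (1.8612, 0.3627), so (a, b)₂ = (3.9457, -0.1303).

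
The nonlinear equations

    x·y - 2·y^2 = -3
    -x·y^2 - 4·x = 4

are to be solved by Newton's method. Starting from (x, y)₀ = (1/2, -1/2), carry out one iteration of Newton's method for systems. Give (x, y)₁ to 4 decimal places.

(-1.0843, -1.7169)

At (1/2, -1/2): F = (2.2500, -6.1250).
Jacobian J = [[y, x - 4·y], [-y^2 - 4, -2·x·y]].
At the point, J = [[-0.5000, 2.5000], [-4.2500, 0.5000]] (det J = 10.3750).
Solving J·Δ = −F gives Δ = (-1.5843, -1.2169).
Then the next iterate is (x, y)₁ = (-1.0843, -1.7169).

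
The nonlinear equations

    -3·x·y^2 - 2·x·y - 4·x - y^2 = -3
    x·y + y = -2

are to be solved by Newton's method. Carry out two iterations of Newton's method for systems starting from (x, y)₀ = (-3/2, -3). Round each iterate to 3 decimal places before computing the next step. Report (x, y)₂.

At (-3/2, -3): F = (31.500, 3.500).
Jacobian J = [[-3·y^2 - 2·y - 4, -6·x·y - 2·x - 2·y], [y, x + 1]].
At the point, J = [[-25.000, -18.000], [-3.000, -0.500]] (det J = -41.500).
Solving J·Δ = −F gives Δ = (1.139, 0.169).
Then the next iterate is (x, y)₁ = (-0.361, -2.831).
Round to (-0.361, -2.831) and repeat: F = (3.06523, 0.19099), J = [[-22.38168, 0.25205], [-2.831, 0.639]].
Δ = (0.141, 0.324), so (x, y)₂ = (-0.220, -2.507).

(-0.220, -2.507)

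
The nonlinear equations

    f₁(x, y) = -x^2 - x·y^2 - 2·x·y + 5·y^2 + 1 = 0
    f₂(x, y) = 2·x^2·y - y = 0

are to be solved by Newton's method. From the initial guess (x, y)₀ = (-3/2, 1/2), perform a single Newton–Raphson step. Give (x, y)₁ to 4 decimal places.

(-1.2094, 0.2491)

At (-3/2, 1/2): F = (1.8750, 1.7500).
Jacobian J = [[-2·x - y^2 - 2·y, -2·x·y - 2·x + 10·y], [4·x·y, 2·x^2 - 1]].
At the point, J = [[1.7500, 9.5000], [-3.0000, 3.5000]] (det J = 34.6250).
Solving J·Δ = −F gives Δ = (0.2906, -0.2509).
Then the next iterate is (x, y)₁ = (-1.2094, 0.2491).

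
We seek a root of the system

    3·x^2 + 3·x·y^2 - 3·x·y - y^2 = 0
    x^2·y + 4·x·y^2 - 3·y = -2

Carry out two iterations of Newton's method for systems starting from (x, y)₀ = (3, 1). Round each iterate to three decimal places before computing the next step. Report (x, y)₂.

(0.962, 0.548)

At (3, 1): F = (26.000, 20.000).
Jacobian J = [[6·x + 3·y^2 - 3·y, 6·x·y - 3·x - 2·y], [2·x·y + 4·y^2, x^2 + 8·x·y - 3]].
At the point, J = [[18.000, 7.000], [10.000, 30.000]] (det J = 470.000).
Solving J·Δ = −F gives Δ = (-1.362, -0.213).
Then the next iterate is (x, y)₁ = (1.638, 0.787).
Round to (1.638, 0.787) and repeat: F = (6.60602, 5.80866), J = [[9.32511, 1.24664], [5.05569, 9.99589]].
Δ = (-0.676, -0.239), so (x, y)₂ = (0.962, 0.548).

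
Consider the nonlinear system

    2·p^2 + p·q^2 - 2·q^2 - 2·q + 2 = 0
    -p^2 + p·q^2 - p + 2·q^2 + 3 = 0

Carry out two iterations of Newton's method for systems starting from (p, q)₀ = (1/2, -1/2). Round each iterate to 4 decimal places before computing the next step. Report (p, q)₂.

At (1/2, -1/2): F = (3.1250, 2.8750).
Jacobian J = [[4·p + q^2, 2·p·q - 4·q - 2], [-2·p + q^2 - 1, 2·p·q + 4·q]].
At the point, J = [[2.2500, -0.5000], [-1.7500, -2.5000]] (det J = -6.5000).
Solving J·Δ = −F gives Δ = (-0.9808, 1.8365).
Then the next iterate is (p, q)₁ = (-0.4808, 1.3365).
Round to (-0.4808, 1.3365) and repeat: F = (-4.641948, 5.963275), J = [[-0.136968, -8.631178], [1.747832, 4.060822]].
Δ = (-2.2451, -0.5022), so (p, q)₂ = (-2.7259, 0.8343).

(-2.7259, 0.8343)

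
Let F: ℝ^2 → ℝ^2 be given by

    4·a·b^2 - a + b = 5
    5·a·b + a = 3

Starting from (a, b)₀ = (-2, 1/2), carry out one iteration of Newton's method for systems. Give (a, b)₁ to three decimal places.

(-0.980, -0.143)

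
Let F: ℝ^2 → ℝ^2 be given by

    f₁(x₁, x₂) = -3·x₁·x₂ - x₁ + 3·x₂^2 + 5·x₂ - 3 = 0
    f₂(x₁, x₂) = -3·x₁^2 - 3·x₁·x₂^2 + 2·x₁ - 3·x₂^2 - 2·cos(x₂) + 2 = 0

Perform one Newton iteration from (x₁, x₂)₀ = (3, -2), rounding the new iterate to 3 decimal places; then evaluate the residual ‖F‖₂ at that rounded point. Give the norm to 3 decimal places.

At (3, -2): F = (14.000, -66.16771).
Jacobian J = [[-3·x₂ - 1, -3·x₁ + 6·x₂ + 5], [-6·x₁ - 3·x₂^2 + 2, -6·x₁·x₂ - 6·x₂ + 2·sin(x₂)]].
At the point, J = [[5.000, -16.000], [-28.000, 46.18141]] (det J = -217.09297).
Solving J·Δ = −F gives Δ = (-1.898, 0.282).
Then the next iterate is (x₁, x₂)₁ = (1.102, -1.718).
Re-evaluating at (1.102, -1.718): F = (1.84228, -17.75818), so ‖F‖₂ = 17.853.

17.853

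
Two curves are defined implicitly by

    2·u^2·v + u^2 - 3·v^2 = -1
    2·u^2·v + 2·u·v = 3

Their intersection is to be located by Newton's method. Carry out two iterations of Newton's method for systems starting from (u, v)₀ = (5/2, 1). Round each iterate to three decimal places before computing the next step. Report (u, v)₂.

(0.905, 0.961)

At (5/2, 1): F = (16.750, 14.500).
Jacobian J = [[4·u·v + 2·u, 2·u^2 - 6·v], [4·u·v + 2·v, 2·u^2 + 2·u]].
At the point, J = [[15.000, 6.500], [12.000, 17.500]] (det J = 184.500).
Solving J·Δ = −F gives Δ = (-1.078, -0.089).
Then the next iterate is (u, v)₁ = (1.422, 0.911).
Round to (1.422, 0.911) and repeat: F = (4.21656, 3.27512), J = [[8.02577, -1.42183], [7.00377, 6.88817]].
Δ = (-0.517, 0.050), so (u, v)₂ = (0.905, 0.961).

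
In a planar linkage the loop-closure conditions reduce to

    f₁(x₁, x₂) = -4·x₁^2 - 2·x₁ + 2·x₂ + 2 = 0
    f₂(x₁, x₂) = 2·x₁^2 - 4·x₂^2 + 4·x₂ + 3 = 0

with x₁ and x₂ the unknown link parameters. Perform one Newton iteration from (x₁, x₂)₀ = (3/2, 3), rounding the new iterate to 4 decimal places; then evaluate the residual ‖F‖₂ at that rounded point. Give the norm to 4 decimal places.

3.3421

At (3/2, 3): F = (-4.0000, -16.5000).
Jacobian J = [[-8·x₁ - 2, 2], [4·x₁, -8·x₂ + 4]].
At the point, J = [[-14.0000, 2.0000], [6.0000, -20.0000]] (det J = 268.0000).
Solving J·Δ = −F gives Δ = (-0.4216, -0.9515).
Then the next iterate is (x₁, x₂)₁ = (1.0784, 2.0485).
Re-evaluating at (1.0784, 2.0485): F = (-0.711586, -3.265516), so ‖F‖₂ = 3.3421.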